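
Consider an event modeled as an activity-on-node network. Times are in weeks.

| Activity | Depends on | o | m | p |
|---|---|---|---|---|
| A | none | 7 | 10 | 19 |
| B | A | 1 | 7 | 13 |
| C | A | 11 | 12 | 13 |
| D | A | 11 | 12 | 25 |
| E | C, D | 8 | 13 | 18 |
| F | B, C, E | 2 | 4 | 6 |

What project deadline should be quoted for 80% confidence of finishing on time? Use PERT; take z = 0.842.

te_A = (7 + 4·10 + 19)/6 = 66/6 = 11; σ²_A = ((19−7)/6)² = 4.000
te_B = (1 + 4·7 + 13)/6 = 42/6 = 7; σ²_B = ((13−1)/6)² = 4.000
te_C = (11 + 4·12 + 13)/6 = 72/6 = 12; σ²_C = ((13−11)/6)² = 0.111
te_D = (11 + 4·12 + 25)/6 = 84/6 = 14; σ²_D = ((25−11)/6)² = 5.444
te_E = (8 + 4·13 + 18)/6 = 78/6 = 13; σ²_E = ((18−8)/6)² = 2.778
te_F = (2 + 4·4 + 6)/6 = 24/6 = 4; σ²_F = ((6−2)/6)² = 0.444

Forward pass:
ES_A = 0; EF_A = 11
ES_B = 11; EF_B = 11+7 = 18
ES_C = 11; EF_C = 11+12 = 23
ES_D = 11; EF_D = 11+14 = 25
ES_E = max(EF_C=23, EF_D=25) = 25; EF_E = 25+13 = 38
ES_F = max(EF_B=18, EF_C=23, EF_E=38) = 38; EF_F = 38+4 = 42
Expected project duration μ = 42 weeks. Critical path: A → D → E → F.

Variance along critical path = 4.000 + 5.444 + 2.778 + 0.444 = 12.667; σ = 3.559 weeks.
D = μ + z·σ = 42 + 0.842·3.559 = 45.0 weeks

45.0 weeks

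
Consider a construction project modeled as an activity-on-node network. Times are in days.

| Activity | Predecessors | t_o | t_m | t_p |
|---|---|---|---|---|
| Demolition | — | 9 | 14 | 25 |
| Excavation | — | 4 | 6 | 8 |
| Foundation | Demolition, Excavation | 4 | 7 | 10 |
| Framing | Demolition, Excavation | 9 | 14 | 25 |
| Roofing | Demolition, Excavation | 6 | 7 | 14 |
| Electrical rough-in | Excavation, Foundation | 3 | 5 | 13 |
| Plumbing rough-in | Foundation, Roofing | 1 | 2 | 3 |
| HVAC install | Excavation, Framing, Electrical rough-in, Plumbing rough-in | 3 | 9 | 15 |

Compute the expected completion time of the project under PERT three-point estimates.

39 days

te_Demolition = (9 + 4·14 + 25)/6 = 90/6 = 15
te_Excavation = (4 + 4·6 + 8)/6 = 36/6 = 6
te_Foundation = (4 + 4·7 + 10)/6 = 42/6 = 7
te_Framing = (9 + 4·14 + 25)/6 = 90/6 = 15
te_Roofing = (6 + 4·7 + 14)/6 = 48/6 = 8
te_Electrical rough-in = (3 + 4·5 + 13)/6 = 36/6 = 6
te_Plumbing rough-in = (1 + 4·2 + 3)/6 = 12/6 = 2
te_HVAC install = (3 + 4·9 + 15)/6 = 54/6 = 9

Forward pass:
ES_Demolition = 0; EF_Demolition = 15
ES_Excavation = 0; EF_Excavation = 6
ES_Foundation = max(EF_Demolition=15, EF_Excavation=6) = 15; EF_Foundation = 15+7 = 22
ES_Framing = max(EF_Demolition=15, EF_Excavation=6) = 15; EF_Framing = 15+15 = 30
ES_Roofing = max(EF_Demolition=15, EF_Excavation=6) = 15; EF_Roofing = 15+8 = 23
ES_Electrical rough-in = max(EF_Excavation=6, EF_Foundation=22) = 22; EF_Electrical rough-in = 22+6 = 28
ES_Plumbing rough-in = max(EF_Foundation=22, EF_Roofing=23) = 23; EF_Plumbing rough-in = 23+2 = 25
ES_HVAC install = max(EF_Excavation=6, EF_Framing=30, EF_Electrical rough-in=28, EF_Plumbing rough-in=25) = 30; EF_HVAC install = 30+9 = 39
Expected project duration μ = 39 days. Critical path: Demolition → Framing → HVAC install.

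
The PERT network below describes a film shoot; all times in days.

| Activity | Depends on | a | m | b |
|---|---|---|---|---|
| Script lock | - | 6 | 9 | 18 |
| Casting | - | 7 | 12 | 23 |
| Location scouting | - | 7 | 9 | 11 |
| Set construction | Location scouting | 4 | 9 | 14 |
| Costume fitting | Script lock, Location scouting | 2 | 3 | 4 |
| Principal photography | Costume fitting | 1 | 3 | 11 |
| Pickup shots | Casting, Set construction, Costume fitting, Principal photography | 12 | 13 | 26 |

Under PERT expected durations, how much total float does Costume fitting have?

1 days

te_Script lock = (6 + 4·9 + 18)/6 = 60/6 = 10
te_Casting = (7 + 4·12 + 23)/6 = 78/6 = 13
te_Location scouting = (7 + 4·9 + 11)/6 = 54/6 = 9
te_Set construction = (4 + 4·9 + 14)/6 = 54/6 = 9
te_Costume fitting = (2 + 4·3 + 4)/6 = 18/6 = 3
te_Principal photography = (1 + 4·3 + 11)/6 = 24/6 = 4
te_Pickup shots = (12 + 4·13 + 26)/6 = 90/6 = 15

Forward pass:
ES_Script lock = 0; EF_Script lock = 10
ES_Casting = 0; EF_Casting = 13
ES_Location scouting = 0; EF_Location scouting = 9
ES_Set construction = 9; EF_Set construction = 9+9 = 18
ES_Costume fitting = max(EF_Script lock=10, EF_Location scouting=9) = 10; EF_Costume fitting = 10+3 = 13
ES_Principal photography = 13; EF_Principal photography = 13+4 = 17
ES_Pickup shots = max(EF_Casting=13, EF_Set construction=18, EF_Costume fitting=13, EF_Principal photography=17) = 18; EF_Pickup shots = 18+15 = 33
Expected project duration μ = 33 days. Critical path: Location scouting → Set construction → Pickup shots.

Backward pass:
LF_Pickup shots = 33; LS_Pickup shots = 33−15 = 18
LF_Principal photography = LS_Pickup shots = 18; LS_Principal photography = 18−4 = 14
LF_Costume fitting = min(LS_Principal photography=14, LS_Pickup shots=18) = 14; LS_Costume fitting = 14−3 = 11
LF_Set construction = LS_Pickup shots = 18; LS_Set construction = 18−9 = 9
LF_Location scouting = min(LS_Set construction=9, LS_Costume fitting=11) = 9; LS_Location scouting = 9−9 = 0
LF_Casting = LS_Pickup shots = 18; LS_Casting = 18−13 = 5
LF_Script lock = LS_Costume fitting = 11; LS_Script lock = 11−10 = 1
Slack_Costume fitting = LS_Costume fitting − ES_Costume fitting = 11 − 10 = 1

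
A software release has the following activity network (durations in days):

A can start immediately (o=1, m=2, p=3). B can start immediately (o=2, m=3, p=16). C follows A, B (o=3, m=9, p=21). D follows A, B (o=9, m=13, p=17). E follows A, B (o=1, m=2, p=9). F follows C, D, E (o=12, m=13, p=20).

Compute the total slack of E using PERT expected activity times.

10 days

te_A = (1 + 4·2 + 3)/6 = 12/6 = 2
te_B = (2 + 4·3 + 16)/6 = 30/6 = 5
te_C = (3 + 4·9 + 21)/6 = 60/6 = 10
te_D = (9 + 4·13 + 17)/6 = 78/6 = 13
te_E = (1 + 4·2 + 9)/6 = 18/6 = 3
te_F = (12 + 4·13 + 20)/6 = 84/6 = 14

Forward pass:
ES_A = 0; EF_A = 2
ES_B = 0; EF_B = 5
ES_C = max(EF_A=2, EF_B=5) = 5; EF_C = 5+10 = 15
ES_D = max(EF_A=2, EF_B=5) = 5; EF_D = 5+13 = 18
ES_E = max(EF_A=2, EF_B=5) = 5; EF_E = 5+3 = 8
ES_F = max(EF_C=15, EF_D=18, EF_E=8) = 18; EF_F = 18+14 = 32
Expected project duration μ = 32 days. Critical path: B → D → F.

Backward pass:
LF_F = 32; LS_F = 32−14 = 18
LF_E = LS_F = 18; LS_E = 18−3 = 15
LF_D = LS_F = 18; LS_D = 18−13 = 5
LF_C = LS_F = 18; LS_C = 18−10 = 8
LF_B = min(LS_C=8, LS_D=5, LS_E=15) = 5; LS_B = 5−5 = 0
LF_A = min(LS_C=8, LS_D=5, LS_E=15) = 5; LS_A = 5−2 = 3
Slack_E = LS_E − ES_E = 15 − 5 = 10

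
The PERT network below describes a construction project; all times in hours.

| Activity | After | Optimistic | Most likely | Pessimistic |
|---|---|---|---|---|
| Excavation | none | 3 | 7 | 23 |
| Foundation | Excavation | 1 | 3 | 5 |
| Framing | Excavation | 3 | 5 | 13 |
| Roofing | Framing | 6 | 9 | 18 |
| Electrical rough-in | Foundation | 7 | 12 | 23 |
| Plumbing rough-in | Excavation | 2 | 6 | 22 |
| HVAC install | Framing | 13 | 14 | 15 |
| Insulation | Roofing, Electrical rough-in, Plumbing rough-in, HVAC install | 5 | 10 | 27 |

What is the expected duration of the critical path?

41 hours

te_Excavation = (3 + 4·7 + 23)/6 = 54/6 = 9
te_Foundation = (1 + 4·3 + 5)/6 = 18/6 = 3
te_Framing = (3 + 4·5 + 13)/6 = 36/6 = 6
te_Roofing = (6 + 4·9 + 18)/6 = 60/6 = 10
te_Electrical rough-in = (7 + 4·12 + 23)/6 = 78/6 = 13
te_Plumbing rough-in = (2 + 4·6 + 22)/6 = 48/6 = 8
te_HVAC install = (13 + 4·14 + 15)/6 = 84/6 = 14
te_Insulation = (5 + 4·10 + 27)/6 = 72/6 = 12

Forward pass:
ES_Excavation = 0; EF_Excavation = 9
ES_Foundation = 9; EF_Foundation = 9+3 = 12
ES_Framing = 9; EF_Framing = 9+6 = 15
ES_Roofing = 15; EF_Roofing = 15+10 = 25
ES_Electrical rough-in = 12; EF_Electrical rough-in = 12+13 = 25
ES_Plumbing rough-in = 9; EF_Plumbing rough-in = 9+8 = 17
ES_HVAC install = 15; EF_HVAC install = 15+14 = 29
ES_Insulation = max(EF_Roofing=25, EF_Electrical rough-in=25, EF_Plumbing rough-in=17, EF_HVAC install=29) = 29; EF_Insulation = 29+12 = 41
Expected project duration μ = 41 hours. Critical path: Excavation → Framing → HVAC install → Insulation.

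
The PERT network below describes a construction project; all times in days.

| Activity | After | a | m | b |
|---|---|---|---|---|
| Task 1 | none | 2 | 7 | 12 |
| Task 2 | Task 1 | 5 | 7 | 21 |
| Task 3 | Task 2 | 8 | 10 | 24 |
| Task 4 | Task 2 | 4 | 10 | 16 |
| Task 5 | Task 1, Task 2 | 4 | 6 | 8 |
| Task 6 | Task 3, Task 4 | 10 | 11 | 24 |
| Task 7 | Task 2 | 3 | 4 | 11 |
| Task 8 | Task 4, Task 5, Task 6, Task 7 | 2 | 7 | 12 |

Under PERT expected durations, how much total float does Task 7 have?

20 days

te_Task 1 = (2 + 4·7 + 12)/6 = 42/6 = 7
te_Task 2 = (5 + 4·7 + 21)/6 = 54/6 = 9
te_Task 3 = (8 + 4·10 + 24)/6 = 72/6 = 12
te_Task 4 = (4 + 4·10 + 16)/6 = 60/6 = 10
te_Task 5 = (4 + 4·6 + 8)/6 = 36/6 = 6
te_Task 6 = (10 + 4·11 + 24)/6 = 78/6 = 13
te_Task 7 = (3 + 4·4 + 11)/6 = 30/6 = 5
te_Task 8 = (2 + 4·7 + 12)/6 = 42/6 = 7

Forward pass:
ES_Task 1 = 0; EF_Task 1 = 7
ES_Task 2 = 7; EF_Task 2 = 7+9 = 16
ES_Task 3 = 16; EF_Task 3 = 16+12 = 28
ES_Task 4 = 16; EF_Task 4 = 16+10 = 26
ES_Task 5 = max(EF_Task 1=7, EF_Task 2=16) = 16; EF_Task 5 = 16+6 = 22
ES_Task 6 = max(EF_Task 3=28, EF_Task 4=26) = 28; EF_Task 6 = 28+13 = 41
ES_Task 7 = 16; EF_Task 7 = 16+5 = 21
ES_Task 8 = max(EF_Task 4=26, EF_Task 5=22, EF_Task 6=41, EF_Task 7=21) = 41; EF_Task 8 = 41+7 = 48
Expected project duration μ = 48 days. Critical path: Task 1 → Task 2 → Task 3 → Task 6 → Task 8.

Backward pass:
LF_Task 8 = 48; LS_Task 8 = 48−7 = 41
LF_Task 7 = LS_Task 8 = 41; LS_Task 7 = 41−5 = 36
LF_Task 6 = LS_Task 8 = 41; LS_Task 6 = 41−13 = 28
LF_Task 5 = LS_Task 8 = 41; LS_Task 5 = 41−6 = 35
LF_Task 4 = min(LS_Task 6=28, LS_Task 8=41) = 28; LS_Task 4 = 28−10 = 18
LF_Task 3 = LS_Task 6 = 28; LS_Task 3 = 28−12 = 16
LF_Task 2 = min(LS_Task 3=16, LS_Task 4=18, LS_Task 5=35, LS_Task 7=36) = 16; LS_Task 2 = 16−9 = 7
LF_Task 1 = min(LS_Task 2=7, LS_Task 5=35) = 7; LS_Task 1 = 7−7 = 0
Slack_Task 7 = LS_Task 7 − ES_Task 7 = 36 − 16 = 20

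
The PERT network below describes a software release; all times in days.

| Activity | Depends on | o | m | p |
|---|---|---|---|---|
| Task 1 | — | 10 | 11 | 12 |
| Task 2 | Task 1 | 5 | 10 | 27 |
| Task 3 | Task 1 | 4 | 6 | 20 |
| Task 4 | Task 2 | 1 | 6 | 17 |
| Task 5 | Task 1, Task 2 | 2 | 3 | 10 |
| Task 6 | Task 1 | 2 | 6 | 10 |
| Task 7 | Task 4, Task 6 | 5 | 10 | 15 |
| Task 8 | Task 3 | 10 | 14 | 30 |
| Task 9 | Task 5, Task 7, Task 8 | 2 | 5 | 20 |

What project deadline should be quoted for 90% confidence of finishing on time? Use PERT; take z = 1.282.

te_Task 1 = (10 + 4·11 + 12)/6 = 66/6 = 11; σ²_Task 1 = ((12−10)/6)² = 0.111
te_Task 2 = (5 + 4·10 + 27)/6 = 72/6 = 12; σ²_Task 2 = ((27−5)/6)² = 13.444
te_Task 3 = (4 + 4·6 + 20)/6 = 48/6 = 8; σ²_Task 3 = ((20−4)/6)² = 7.111
te_Task 4 = (1 + 4·6 + 17)/6 = 42/6 = 7; σ²_Task 4 = ((17−1)/6)² = 7.111
te_Task 5 = (2 + 4·3 + 10)/6 = 24/6 = 4; σ²_Task 5 = ((10−2)/6)² = 1.778
te_Task 6 = (2 + 4·6 + 10)/6 = 36/6 = 6; σ²_Task 6 = ((10−2)/6)² = 1.778
te_Task 7 = (5 + 4·10 + 15)/6 = 60/6 = 10; σ²_Task 7 = ((15−5)/6)² = 2.778
te_Task 8 = (10 + 4·14 + 30)/6 = 96/6 = 16; σ²_Task 8 = ((30−10)/6)² = 11.111
te_Task 9 = (2 + 4·5 + 20)/6 = 42/6 = 7; σ²_Task 9 = ((20−2)/6)² = 9.000

Forward pass:
ES_Task 1 = 0; EF_Task 1 = 11
ES_Task 2 = 11; EF_Task 2 = 11+12 = 23
ES_Task 3 = 11; EF_Task 3 = 11+8 = 19
ES_Task 4 = 23; EF_Task 4 = 23+7 = 30
ES_Task 5 = max(EF_Task 1=11, EF_Task 2=23) = 23; EF_Task 5 = 23+4 = 27
ES_Task 6 = 11; EF_Task 6 = 11+6 = 17
ES_Task 7 = max(EF_Task 4=30, EF_Task 6=17) = 30; EF_Task 7 = 30+10 = 40
ES_Task 8 = 19; EF_Task 8 = 19+16 = 35
ES_Task 9 = max(EF_Task 5=27, EF_Task 7=40, EF_Task 8=35) = 40; EF_Task 9 = 40+7 = 47
Expected project duration μ = 47 days. Critical path: Task 1 → Task 2 → Task 4 → Task 7 → Task 9.

Variance along critical path = 0.111 + 13.444 + 7.111 + 2.778 + 9.000 = 32.444; σ = 5.696 days.
D = μ + z·σ = 47 + 1.282·5.696 = 54.3 days

54.3 days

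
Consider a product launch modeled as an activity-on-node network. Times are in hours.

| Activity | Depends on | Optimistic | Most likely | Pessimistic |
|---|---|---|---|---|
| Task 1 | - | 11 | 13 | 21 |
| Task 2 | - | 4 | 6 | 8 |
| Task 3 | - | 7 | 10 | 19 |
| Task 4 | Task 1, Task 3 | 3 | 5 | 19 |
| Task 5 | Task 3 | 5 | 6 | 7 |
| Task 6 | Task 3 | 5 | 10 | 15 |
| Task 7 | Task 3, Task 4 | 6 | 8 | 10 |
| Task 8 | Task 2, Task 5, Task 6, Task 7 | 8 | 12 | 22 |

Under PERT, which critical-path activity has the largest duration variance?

te_Task 1 = (11 + 4·13 + 21)/6 = 84/6 = 14; σ²_Task 1 = ((21−11)/6)² = 2.778
te_Task 2 = (4 + 4·6 + 8)/6 = 36/6 = 6; σ²_Task 2 = ((8−4)/6)² = 0.444
te_Task 3 = (7 + 4·10 + 19)/6 = 66/6 = 11; σ²_Task 3 = ((19−7)/6)² = 4.000
te_Task 4 = (3 + 4·5 + 19)/6 = 42/6 = 7; σ²_Task 4 = ((19−3)/6)² = 7.111
te_Task 5 = (5 + 4·6 + 7)/6 = 36/6 = 6; σ²_Task 5 = ((7−5)/6)² = 0.111
te_Task 6 = (5 + 4·10 + 15)/6 = 60/6 = 10; σ²_Task 6 = ((15−5)/6)² = 2.778
te_Task 7 = (6 + 4·8 + 10)/6 = 48/6 = 8; σ²_Task 7 = ((10−6)/6)² = 0.444
te_Task 8 = (8 + 4·12 + 22)/6 = 78/6 = 13; σ²_Task 8 = ((22−8)/6)² = 5.444

Forward pass:
ES_Task 1 = 0; EF_Task 1 = 14
ES_Task 2 = 0; EF_Task 2 = 6
ES_Task 3 = 0; EF_Task 3 = 11
ES_Task 4 = max(EF_Task 1=14, EF_Task 3=11) = 14; EF_Task 4 = 14+7 = 21
ES_Task 5 = 11; EF_Task 5 = 11+6 = 17
ES_Task 6 = 11; EF_Task 6 = 11+10 = 21
ES_Task 7 = max(EF_Task 3=11, EF_Task 4=21) = 21; EF_Task 7 = 21+8 = 29
ES_Task 8 = max(EF_Task 2=6, EF_Task 5=17, EF_Task 6=21, EF_Task 7=29) = 29; EF_Task 8 = 29+13 = 42
Expected project duration μ = 42 hours. Critical path: Task 1 → Task 4 → Task 7 → Task 8.

Variances on critical path: σ²_Task 1=2.778, σ²_Task 4=7.111, σ²_Task 7=0.444, σ²_Task 8=5.444.
Largest is σ²_Task 4 = 7.111.

Task 4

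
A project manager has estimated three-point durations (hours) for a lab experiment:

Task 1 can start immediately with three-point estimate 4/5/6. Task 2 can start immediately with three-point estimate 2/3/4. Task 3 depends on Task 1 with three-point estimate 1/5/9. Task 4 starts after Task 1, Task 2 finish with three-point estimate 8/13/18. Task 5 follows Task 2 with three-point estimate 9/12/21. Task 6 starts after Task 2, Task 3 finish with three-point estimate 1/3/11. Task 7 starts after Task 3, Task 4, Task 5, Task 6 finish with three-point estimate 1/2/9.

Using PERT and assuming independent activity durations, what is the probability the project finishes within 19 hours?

te_Task 1 = (4 + 4·5 + 6)/6 = 30/6 = 5; σ²_Task 1 = ((6−4)/6)² = 0.111
te_Task 2 = (2 + 4·3 + 4)/6 = 18/6 = 3; σ²_Task 2 = ((4−2)/6)² = 0.111
te_Task 3 = (1 + 4·5 + 9)/6 = 30/6 = 5; σ²_Task 3 = ((9−1)/6)² = 1.778
te_Task 4 = (8 + 4·13 + 18)/6 = 78/6 = 13; σ²_Task 4 = ((18−8)/6)² = 2.778
te_Task 5 = (9 + 4·12 + 21)/6 = 78/6 = 13; σ²_Task 5 = ((21−9)/6)² = 4.000
te_Task 6 = (1 + 4·3 + 11)/6 = 24/6 = 4; σ²_Task 6 = ((11−1)/6)² = 2.778
te_Task 7 = (1 + 4·2 + 9)/6 = 18/6 = 3; σ²_Task 7 = ((9−1)/6)² = 1.778

Forward pass:
ES_Task 1 = 0; EF_Task 1 = 5
ES_Task 2 = 0; EF_Task 2 = 3
ES_Task 3 = 5; EF_Task 3 = 5+5 = 10
ES_Task 4 = max(EF_Task 1=5, EF_Task 2=3) = 5; EF_Task 4 = 5+13 = 18
ES_Task 5 = 3; EF_Task 5 = 3+13 = 16
ES_Task 6 = max(EF_Task 2=3, EF_Task 3=10) = 10; EF_Task 6 = 10+4 = 14
ES_Task 7 = max(EF_Task 3=10, EF_Task 4=18, EF_Task 5=16, EF_Task 6=14) = 18; EF_Task 7 = 18+3 = 21
Expected project duration μ = 21 hours. Critical path: Task 1 → Task 4 → Task 7.

Variance along critical path = 0.111 + 2.778 + 1.778 = 4.667; σ = √4.667 = 2.160 hours.
Z = (19 − 21) / 2.160 = -0.926
P(T ≤ 19) = Φ(-0.926) ≈ 0.177

0.177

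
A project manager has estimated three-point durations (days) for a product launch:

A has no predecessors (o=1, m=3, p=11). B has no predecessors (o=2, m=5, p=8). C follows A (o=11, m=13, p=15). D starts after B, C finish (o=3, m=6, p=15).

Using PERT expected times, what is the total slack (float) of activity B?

te_A = (1 + 4·3 + 11)/6 = 24/6 = 4
te_B = (2 + 4·5 + 8)/6 = 30/6 = 5
te_C = (11 + 4·13 + 15)/6 = 78/6 = 13
te_D = (3 + 4·6 + 15)/6 = 42/6 = 7

Forward pass:
ES_A = 0; EF_A = 4
ES_B = 0; EF_B = 5
ES_C = 4; EF_C = 4+13 = 17
ES_D = max(EF_B=5, EF_C=17) = 17; EF_D = 17+7 = 24
Expected project duration μ = 24 days. Critical path: A → C → D.

Backward pass:
LF_D = 24; LS_D = 24−7 = 17
LF_C = LS_D = 17; LS_C = 17−13 = 4
LF_B = LS_D = 17; LS_B = 17−5 = 12
LF_A = LS_C = 4; LS_A = 4−4 = 0
Slack_B = LS_B − ES_B = 12 − 0 = 12

12 days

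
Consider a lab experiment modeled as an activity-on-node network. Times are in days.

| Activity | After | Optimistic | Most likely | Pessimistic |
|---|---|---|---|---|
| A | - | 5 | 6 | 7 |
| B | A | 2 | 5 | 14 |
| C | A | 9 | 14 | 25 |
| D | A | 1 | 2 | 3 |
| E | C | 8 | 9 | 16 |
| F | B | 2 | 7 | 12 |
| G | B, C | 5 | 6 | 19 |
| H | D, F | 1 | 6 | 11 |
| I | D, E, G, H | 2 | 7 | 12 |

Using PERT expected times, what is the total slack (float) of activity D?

te_A = (5 + 4·6 + 7)/6 = 36/6 = 6
te_B = (2 + 4·5 + 14)/6 = 36/6 = 6
te_C = (9 + 4·14 + 25)/6 = 90/6 = 15
te_D = (1 + 4·2 + 3)/6 = 12/6 = 2
te_E = (8 + 4·9 + 16)/6 = 60/6 = 10
te_F = (2 + 4·7 + 12)/6 = 42/6 = 7
te_G = (5 + 4·6 + 19)/6 = 48/6 = 8
te_H = (1 + 4·6 + 11)/6 = 36/6 = 6
te_I = (2 + 4·7 + 12)/6 = 42/6 = 7

Forward pass:
ES_A = 0; EF_A = 6
ES_B = 6; EF_B = 6+6 = 12
ES_C = 6; EF_C = 6+15 = 21
ES_D = 6; EF_D = 6+2 = 8
ES_E = 21; EF_E = 21+10 = 31
ES_F = 12; EF_F = 12+7 = 19
ES_G = max(EF_B=12, EF_C=21) = 21; EF_G = 21+8 = 29
ES_H = max(EF_D=8, EF_F=19) = 19; EF_H = 19+6 = 25
ES_I = max(EF_D=8, EF_E=31, EF_G=29, EF_H=25) = 31; EF_I = 31+7 = 38
Expected project duration μ = 38 days. Critical path: A → C → E → I.

Backward pass:
LF_I = 38; LS_I = 38−7 = 31
LF_H = LS_I = 31; LS_H = 31−6 = 25
LF_G = LS_I = 31; LS_G = 31−8 = 23
LF_F = LS_H = 25; LS_F = 25−7 = 18
LF_E = LS_I = 31; LS_E = 31−10 = 21
LF_D = min(LS_H=25, LS_I=31) = 25; LS_D = 25−2 = 23
LF_C = min(LS_E=21, LS_G=23) = 21; LS_C = 21−15 = 6
LF_B = min(LS_F=18, LS_G=23) = 18; LS_B = 18−6 = 12
LF_A = min(LS_B=12, LS_C=6, LS_D=23) = 6; LS_A = 6−6 = 0
Slack_D = LS_D − ES_D = 23 − 6 = 17

17 days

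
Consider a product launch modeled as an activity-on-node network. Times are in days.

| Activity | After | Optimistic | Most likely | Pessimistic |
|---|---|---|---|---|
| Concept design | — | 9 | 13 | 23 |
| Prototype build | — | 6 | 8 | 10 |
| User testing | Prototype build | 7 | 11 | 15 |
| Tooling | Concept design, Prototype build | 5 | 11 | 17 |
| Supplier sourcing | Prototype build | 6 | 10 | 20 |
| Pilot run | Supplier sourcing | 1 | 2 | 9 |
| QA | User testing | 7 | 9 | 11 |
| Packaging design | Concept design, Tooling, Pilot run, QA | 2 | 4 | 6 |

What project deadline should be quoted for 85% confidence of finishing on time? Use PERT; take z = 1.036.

33.8 days

te_Concept design = (9 + 4·13 + 23)/6 = 84/6 = 14; σ²_Concept design = ((23−9)/6)² = 5.444
te_Prototype build = (6 + 4·8 + 10)/6 = 48/6 = 8; σ²_Prototype build = ((10−6)/6)² = 0.444
te_User testing = (7 + 4·11 + 15)/6 = 66/6 = 11; σ²_User testing = ((15−7)/6)² = 1.778
te_Tooling = (5 + 4·11 + 17)/6 = 66/6 = 11; σ²_Tooling = ((17−5)/6)² = 4.000
te_Supplier sourcing = (6 + 4·10 + 20)/6 = 66/6 = 11; σ²_Supplier sourcing = ((20−6)/6)² = 5.444
te_Pilot run = (1 + 4·2 + 9)/6 = 18/6 = 3; σ²_Pilot run = ((9−1)/6)² = 1.778
te_QA = (7 + 4·9 + 11)/6 = 54/6 = 9; σ²_QA = ((11−7)/6)² = 0.444
te_Packaging design = (2 + 4·4 + 6)/6 = 24/6 = 4; σ²_Packaging design = ((6−2)/6)² = 0.444

Forward pass:
ES_Concept design = 0; EF_Concept design = 14
ES_Prototype build = 0; EF_Prototype build = 8
ES_User testing = 8; EF_User testing = 8+11 = 19
ES_Tooling = max(EF_Concept design=14, EF_Prototype build=8) = 14; EF_Tooling = 14+11 = 25
ES_Supplier sourcing = 8; EF_Supplier sourcing = 8+11 = 19
ES_Pilot run = 19; EF_Pilot run = 19+3 = 22
ES_QA = 19; EF_QA = 19+9 = 28
ES_Packaging design = max(EF_Concept design=14, EF_Tooling=25, EF_Pilot run=22, EF_QA=28) = 28; EF_Packaging design = 28+4 = 32
Expected project duration μ = 32 days. Critical path: Prototype build → User testing → QA → Packaging design.

Variance along critical path = 0.444 + 1.778 + 0.444 + 0.444 = 3.111; σ = 1.764 days.
D = μ + z·σ = 32 + 1.036·1.764 = 33.8 days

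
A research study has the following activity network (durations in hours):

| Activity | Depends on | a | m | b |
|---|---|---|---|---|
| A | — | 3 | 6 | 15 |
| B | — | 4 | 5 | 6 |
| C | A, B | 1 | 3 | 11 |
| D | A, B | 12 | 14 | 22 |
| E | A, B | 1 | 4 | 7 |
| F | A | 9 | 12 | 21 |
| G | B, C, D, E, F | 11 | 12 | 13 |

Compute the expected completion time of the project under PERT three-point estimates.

34 hours

te_A = (3 + 4·6 + 15)/6 = 42/6 = 7
te_B = (4 + 4·5 + 6)/6 = 30/6 = 5
te_C = (1 + 4·3 + 11)/6 = 24/6 = 4
te_D = (12 + 4·14 + 22)/6 = 90/6 = 15
te_E = (1 + 4·4 + 7)/6 = 24/6 = 4
te_F = (9 + 4·12 + 21)/6 = 78/6 = 13
te_G = (11 + 4·12 + 13)/6 = 72/6 = 12

Forward pass:
ES_A = 0; EF_A = 7
ES_B = 0; EF_B = 5
ES_C = max(EF_A=7, EF_B=5) = 7; EF_C = 7+4 = 11
ES_D = max(EF_A=7, EF_B=5) = 7; EF_D = 7+15 = 22
ES_E = max(EF_A=7, EF_B=5) = 7; EF_E = 7+4 = 11
ES_F = 7; EF_F = 7+13 = 20
ES_G = max(EF_B=5, EF_C=11, EF_D=22, EF_E=11, EF_F=20) = 22; EF_G = 22+12 = 34
Expected project duration μ = 34 hours. Critical path: A → D → G.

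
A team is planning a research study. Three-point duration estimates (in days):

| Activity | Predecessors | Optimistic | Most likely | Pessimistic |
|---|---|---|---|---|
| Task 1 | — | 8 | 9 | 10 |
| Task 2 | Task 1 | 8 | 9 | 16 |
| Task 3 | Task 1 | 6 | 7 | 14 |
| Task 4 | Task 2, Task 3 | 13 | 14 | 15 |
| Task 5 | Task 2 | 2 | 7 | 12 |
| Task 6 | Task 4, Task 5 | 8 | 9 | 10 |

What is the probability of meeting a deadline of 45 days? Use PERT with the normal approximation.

0.981

te_Task 1 = (8 + 4·9 + 10)/6 = 54/6 = 9; σ²_Task 1 = ((10−8)/6)² = 0.111
te_Task 2 = (8 + 4·9 + 16)/6 = 60/6 = 10; σ²_Task 2 = ((16−8)/6)² = 1.778
te_Task 3 = (6 + 4·7 + 14)/6 = 48/6 = 8; σ²_Task 3 = ((14−6)/6)² = 1.778
te_Task 4 = (13 + 4·14 + 15)/6 = 84/6 = 14; σ²_Task 4 = ((15−13)/6)² = 0.111
te_Task 5 = (2 + 4·7 + 12)/6 = 42/6 = 7; σ²_Task 5 = ((12−2)/6)² = 2.778
te_Task 6 = (8 + 4·9 + 10)/6 = 54/6 = 9; σ²_Task 6 = ((10−8)/6)² = 0.111

Forward pass:
ES_Task 1 = 0; EF_Task 1 = 9
ES_Task 2 = 9; EF_Task 2 = 9+10 = 19
ES_Task 3 = 9; EF_Task 3 = 9+8 = 17
ES_Task 4 = max(EF_Task 2=19, EF_Task 3=17) = 19; EF_Task 4 = 19+14 = 33
ES_Task 5 = 19; EF_Task 5 = 19+7 = 26
ES_Task 6 = max(EF_Task 4=33, EF_Task 5=26) = 33; EF_Task 6 = 33+9 = 42
Expected project duration μ = 42 days. Critical path: Task 1 → Task 2 → Task 4 → Task 6.

Variance along critical path = 0.111 + 1.778 + 0.111 + 0.111 = 2.111; σ = √2.111 = 1.453 days.
Z = (45 − 42) / 1.453 = 2.065
P(T ≤ 45) = Φ(2.065) ≈ 0.981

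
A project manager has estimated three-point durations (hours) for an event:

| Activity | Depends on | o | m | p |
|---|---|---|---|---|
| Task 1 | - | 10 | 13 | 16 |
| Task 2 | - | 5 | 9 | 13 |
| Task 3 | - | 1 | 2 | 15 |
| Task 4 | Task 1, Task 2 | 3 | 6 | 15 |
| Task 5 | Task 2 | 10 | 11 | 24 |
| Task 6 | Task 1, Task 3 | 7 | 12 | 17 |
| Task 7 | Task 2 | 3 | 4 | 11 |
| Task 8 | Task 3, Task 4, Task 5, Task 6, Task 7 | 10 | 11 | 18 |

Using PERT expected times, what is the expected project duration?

te_Task 1 = (10 + 4·13 + 16)/6 = 78/6 = 13
te_Task 2 = (5 + 4·9 + 13)/6 = 54/6 = 9
te_Task 3 = (1 + 4·2 + 15)/6 = 24/6 = 4
te_Task 4 = (3 + 4·6 + 15)/6 = 42/6 = 7
te_Task 5 = (10 + 4·11 + 24)/6 = 78/6 = 13
te_Task 6 = (7 + 4·12 + 17)/6 = 72/6 = 12
te_Task 7 = (3 + 4·4 + 11)/6 = 30/6 = 5
te_Task 8 = (10 + 4·11 + 18)/6 = 72/6 = 12

Forward pass:
ES_Task 1 = 0; EF_Task 1 = 13
ES_Task 2 = 0; EF_Task 2 = 9
ES_Task 3 = 0; EF_Task 3 = 4
ES_Task 4 = max(EF_Task 1=13, EF_Task 2=9) = 13; EF_Task 4 = 13+7 = 20
ES_Task 5 = 9; EF_Task 5 = 9+13 = 22
ES_Task 6 = max(EF_Task 1=13, EF_Task 3=4) = 13; EF_Task 6 = 13+12 = 25
ES_Task 7 = 9; EF_Task 7 = 9+5 = 14
ES_Task 8 = max(EF_Task 3=4, EF_Task 4=20, EF_Task 5=22, EF_Task 6=25, EF_Task 7=14) = 25; EF_Task 8 = 25+12 = 37
Expected project duration μ = 37 hours. Critical path: Task 1 → Task 6 → Task 8.

37 hours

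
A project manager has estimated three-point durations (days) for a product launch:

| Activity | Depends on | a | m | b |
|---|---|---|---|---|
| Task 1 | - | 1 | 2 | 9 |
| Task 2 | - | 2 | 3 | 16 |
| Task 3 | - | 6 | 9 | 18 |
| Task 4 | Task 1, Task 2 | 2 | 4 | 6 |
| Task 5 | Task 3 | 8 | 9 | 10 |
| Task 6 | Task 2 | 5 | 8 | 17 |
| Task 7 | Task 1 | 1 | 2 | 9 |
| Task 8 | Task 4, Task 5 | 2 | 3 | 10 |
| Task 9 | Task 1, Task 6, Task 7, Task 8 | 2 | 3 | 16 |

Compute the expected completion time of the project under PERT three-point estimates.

te_Task 1 = (1 + 4·2 + 9)/6 = 18/6 = 3
te_Task 2 = (2 + 4·3 + 16)/6 = 30/6 = 5
te_Task 3 = (6 + 4·9 + 18)/6 = 60/6 = 10
te_Task 4 = (2 + 4·4 + 6)/6 = 24/6 = 4
te_Task 5 = (8 + 4·9 + 10)/6 = 54/6 = 9
te_Task 6 = (5 + 4·8 + 17)/6 = 54/6 = 9
te_Task 7 = (1 + 4·2 + 9)/6 = 18/6 = 3
te_Task 8 = (2 + 4·3 + 10)/6 = 24/6 = 4
te_Task 9 = (2 + 4·3 + 16)/6 = 30/6 = 5

Forward pass:
ES_Task 1 = 0; EF_Task 1 = 3
ES_Task 2 = 0; EF_Task 2 = 5
ES_Task 3 = 0; EF_Task 3 = 10
ES_Task 4 = max(EF_Task 1=3, EF_Task 2=5) = 5; EF_Task 4 = 5+4 = 9
ES_Task 5 = 10; EF_Task 5 = 10+9 = 19
ES_Task 6 = 5; EF_Task 6 = 5+9 = 14
ES_Task 7 = 3; EF_Task 7 = 3+3 = 6
ES_Task 8 = max(EF_Task 4=9, EF_Task 5=19) = 19; EF_Task 8 = 19+4 = 23
ES_Task 9 = max(EF_Task 1=3, EF_Task 6=14, EF_Task 7=6, EF_Task 8=23) = 23; EF_Task 9 = 23+5 = 28
Expected project duration μ = 28 days. Critical path: Task 3 → Task 5 → Task 8 → Task 9.

28 days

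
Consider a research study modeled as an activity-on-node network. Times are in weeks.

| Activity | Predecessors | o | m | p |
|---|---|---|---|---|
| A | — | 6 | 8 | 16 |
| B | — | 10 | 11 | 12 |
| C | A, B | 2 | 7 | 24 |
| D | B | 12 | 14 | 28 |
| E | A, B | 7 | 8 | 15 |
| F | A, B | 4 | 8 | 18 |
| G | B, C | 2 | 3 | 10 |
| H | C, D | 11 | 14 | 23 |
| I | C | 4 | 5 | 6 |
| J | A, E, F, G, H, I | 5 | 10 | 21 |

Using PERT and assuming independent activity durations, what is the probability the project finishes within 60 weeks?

te_A = (6 + 4·8 + 16)/6 = 54/6 = 9; σ²_A = ((16−6)/6)² = 2.778
te_B = (10 + 4·11 + 12)/6 = 66/6 = 11; σ²_B = ((12−10)/6)² = 0.111
te_C = (2 + 4·7 + 24)/6 = 54/6 = 9; σ²_C = ((24−2)/6)² = 13.444
te_D = (12 + 4·14 + 28)/6 = 96/6 = 16; σ²_D = ((28−12)/6)² = 7.111
te_E = (7 + 4·8 + 15)/6 = 54/6 = 9; σ²_E = ((15−7)/6)² = 1.778
te_F = (4 + 4·8 + 18)/6 = 54/6 = 9; σ²_F = ((18−4)/6)² = 5.444
te_G = (2 + 4·3 + 10)/6 = 24/6 = 4; σ²_G = ((10−2)/6)² = 1.778
te_H = (11 + 4·14 + 23)/6 = 90/6 = 15; σ²_H = ((23−11)/6)² = 4.000
te_I = (4 + 4·5 + 6)/6 = 30/6 = 5; σ²_I = ((6−4)/6)² = 0.111
te_J = (5 + 4·10 + 21)/6 = 66/6 = 11; σ²_J = ((21−5)/6)² = 7.111

Forward pass:
ES_A = 0; EF_A = 9
ES_B = 0; EF_B = 11
ES_C = max(EF_A=9, EF_B=11) = 11; EF_C = 11+9 = 20
ES_D = 11; EF_D = 11+16 = 27
ES_E = max(EF_A=9, EF_B=11) = 11; EF_E = 11+9 = 20
ES_F = max(EF_A=9, EF_B=11) = 11; EF_F = 11+9 = 20
ES_G = max(EF_B=11, EF_C=20) = 20; EF_G = 20+4 = 24
ES_H = max(EF_C=20, EF_D=27) = 27; EF_H = 27+15 = 42
ES_I = 20; EF_I = 20+5 = 25
ES_J = max(EF_A=9, EF_E=20, EF_F=20, EF_G=24, EF_H=42, EF_I=25) = 42; EF_J = 42+11 = 53
Expected project duration μ = 53 weeks. Critical path: B → D → H → J.

Variance along critical path = 0.111 + 7.111 + 4.000 + 7.111 = 18.333; σ = √18.333 = 4.282 weeks.
Z = (60 − 53) / 4.282 = 1.635
P(T ≤ 60) = Φ(1.635) ≈ 0.949

0.949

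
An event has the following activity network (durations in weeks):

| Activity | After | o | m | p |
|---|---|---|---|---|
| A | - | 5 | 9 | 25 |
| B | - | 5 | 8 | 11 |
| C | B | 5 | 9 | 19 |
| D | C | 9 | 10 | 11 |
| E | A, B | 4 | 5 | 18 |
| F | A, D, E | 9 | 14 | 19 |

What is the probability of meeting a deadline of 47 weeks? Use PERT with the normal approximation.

te_A = (5 + 4·9 + 25)/6 = 66/6 = 11; σ²_A = ((25−5)/6)² = 11.111
te_B = (5 + 4·8 + 11)/6 = 48/6 = 8; σ²_B = ((11−5)/6)² = 1.000
te_C = (5 + 4·9 + 19)/6 = 60/6 = 10; σ²_C = ((19−5)/6)² = 5.444
te_D = (9 + 4·10 + 11)/6 = 60/6 = 10; σ²_D = ((11−9)/6)² = 0.111
te_E = (4 + 4·5 + 18)/6 = 42/6 = 7; σ²_E = ((18−4)/6)² = 5.444
te_F = (9 + 4·14 + 19)/6 = 84/6 = 14; σ²_F = ((19−9)/6)² = 2.778

Forward pass:
ES_A = 0; EF_A = 11
ES_B = 0; EF_B = 8
ES_C = 8; EF_C = 8+10 = 18
ES_D = 18; EF_D = 18+10 = 28
ES_E = max(EF_A=11, EF_B=8) = 11; EF_E = 11+7 = 18
ES_F = max(EF_A=11, EF_D=28, EF_E=18) = 28; EF_F = 28+14 = 42
Expected project duration μ = 42 weeks. Critical path: B → C → D → F.

Variance along critical path = 1.000 + 5.444 + 0.111 + 2.778 = 9.333; σ = √9.333 = 3.055 weeks.
Z = (47 − 42) / 3.055 = 1.637
P(T ≤ 47) = Φ(1.637) ≈ 0.949

0.949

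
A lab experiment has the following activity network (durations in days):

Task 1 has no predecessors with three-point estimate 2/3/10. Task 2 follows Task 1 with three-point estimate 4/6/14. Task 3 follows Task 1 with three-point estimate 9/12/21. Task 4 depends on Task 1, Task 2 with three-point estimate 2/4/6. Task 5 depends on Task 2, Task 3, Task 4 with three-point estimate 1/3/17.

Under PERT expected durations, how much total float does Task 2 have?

te_Task 1 = (2 + 4·3 + 10)/6 = 24/6 = 4
te_Task 2 = (4 + 4·6 + 14)/6 = 42/6 = 7
te_Task 3 = (9 + 4·12 + 21)/6 = 78/6 = 13
te_Task 4 = (2 + 4·4 + 6)/6 = 24/6 = 4
te_Task 5 = (1 + 4·3 + 17)/6 = 30/6 = 5

Forward pass:
ES_Task 1 = 0; EF_Task 1 = 4
ES_Task 2 = 4; EF_Task 2 = 4+7 = 11
ES_Task 3 = 4; EF_Task 3 = 4+13 = 17
ES_Task 4 = max(EF_Task 1=4, EF_Task 2=11) = 11; EF_Task 4 = 11+4 = 15
ES_Task 5 = max(EF_Task 2=11, EF_Task 3=17, EF_Task 4=15) = 17; EF_Task 5 = 17+5 = 22
Expected project duration μ = 22 days. Critical path: Task 1 → Task 3 → Task 5.

Backward pass:
LF_Task 5 = 22; LS_Task 5 = 22−5 = 17
LF_Task 4 = LS_Task 5 = 17; LS_Task 4 = 17−4 = 13
LF_Task 3 = LS_Task 5 = 17; LS_Task 3 = 17−13 = 4
LF_Task 2 = min(LS_Task 4=13, LS_Task 5=17) = 13; LS_Task 2 = 13−7 = 6
LF_Task 1 = min(LS_Task 2=6, LS_Task 3=4, LS_Task 4=13) = 4; LS_Task 1 = 4−4 = 0
Slack_Task 2 = LS_Task 2 − ES_Task 2 = 6 − 4 = 2

2 days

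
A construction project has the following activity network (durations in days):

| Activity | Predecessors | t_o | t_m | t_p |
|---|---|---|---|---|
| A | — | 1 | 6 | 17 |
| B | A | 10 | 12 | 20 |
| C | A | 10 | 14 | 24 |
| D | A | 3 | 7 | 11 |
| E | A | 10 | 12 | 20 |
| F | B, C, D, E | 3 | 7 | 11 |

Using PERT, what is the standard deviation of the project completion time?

3.79 days

te_A = (1 + 4·6 + 17)/6 = 42/6 = 7; σ²_A = ((17−1)/6)² = 7.111
te_B = (10 + 4·12 + 20)/6 = 78/6 = 13; σ²_B = ((20−10)/6)² = 2.778
te_C = (10 + 4·14 + 24)/6 = 90/6 = 15; σ²_C = ((24−10)/6)² = 5.444
te_D = (3 + 4·7 + 11)/6 = 42/6 = 7; σ²_D = ((11−3)/6)² = 1.778
te_E = (10 + 4·12 + 20)/6 = 78/6 = 13; σ²_E = ((20−10)/6)² = 2.778
te_F = (3 + 4·7 + 11)/6 = 42/6 = 7; σ²_F = ((11−3)/6)² = 1.778

Forward pass:
ES_A = 0; EF_A = 7
ES_B = 7; EF_B = 7+13 = 20
ES_C = 7; EF_C = 7+15 = 22
ES_D = 7; EF_D = 7+7 = 14
ES_E = 7; EF_E = 7+13 = 20
ES_F = max(EF_B=20, EF_C=22, EF_D=14, EF_E=20) = 22; EF_F = 22+7 = 29
Expected project duration μ = 29 days. Critical path: A → C → F.

Variance along critical path = 7.111 + 5.444 + 1.778 = 14.333
σ = √14.333 = 3.786 days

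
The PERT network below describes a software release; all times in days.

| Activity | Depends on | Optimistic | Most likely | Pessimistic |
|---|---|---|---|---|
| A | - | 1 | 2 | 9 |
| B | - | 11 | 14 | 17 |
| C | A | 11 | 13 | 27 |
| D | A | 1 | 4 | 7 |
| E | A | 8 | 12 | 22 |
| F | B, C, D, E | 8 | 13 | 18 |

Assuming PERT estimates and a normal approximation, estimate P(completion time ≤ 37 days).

te_A = (1 + 4·2 + 9)/6 = 18/6 = 3; σ²_A = ((9−1)/6)² = 1.778
te_B = (11 + 4·14 + 17)/6 = 84/6 = 14; σ²_B = ((17−11)/6)² = 1.000
te_C = (11 + 4·13 + 27)/6 = 90/6 = 15; σ²_C = ((27−11)/6)² = 7.111
te_D = (1 + 4·4 + 7)/6 = 24/6 = 4; σ²_D = ((7−1)/6)² = 1.000
te_E = (8 + 4·12 + 22)/6 = 78/6 = 13; σ²_E = ((22−8)/6)² = 5.444
te_F = (8 + 4·13 + 18)/6 = 78/6 = 13; σ²_F = ((18−8)/6)² = 2.778

Forward pass:
ES_A = 0; EF_A = 3
ES_B = 0; EF_B = 14
ES_C = 3; EF_C = 3+15 = 18
ES_D = 3; EF_D = 3+4 = 7
ES_E = 3; EF_E = 3+13 = 16
ES_F = max(EF_B=14, EF_C=18, EF_D=7, EF_E=16) = 18; EF_F = 18+13 = 31
Expected project duration μ = 31 days. Critical path: A → C → F.

Variance along critical path = 1.778 + 7.111 + 2.778 = 11.667; σ = √11.667 = 3.416 days.
Z = (37 − 31) / 3.416 = 1.757
P(T ≤ 37) = Φ(1.757) ≈ 0.961

0.961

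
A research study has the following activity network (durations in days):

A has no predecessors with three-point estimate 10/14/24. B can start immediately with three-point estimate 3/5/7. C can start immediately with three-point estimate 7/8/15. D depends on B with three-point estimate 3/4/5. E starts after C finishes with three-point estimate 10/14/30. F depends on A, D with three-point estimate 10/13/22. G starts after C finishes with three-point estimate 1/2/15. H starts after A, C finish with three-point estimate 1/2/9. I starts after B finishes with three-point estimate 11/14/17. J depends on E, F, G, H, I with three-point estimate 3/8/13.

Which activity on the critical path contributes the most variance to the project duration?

te_A = (10 + 4·14 + 24)/6 = 90/6 = 15; σ²_A = ((24−10)/6)² = 5.444
te_B = (3 + 4·5 + 7)/6 = 30/6 = 5; σ²_B = ((7−3)/6)² = 0.444
te_C = (7 + 4·8 + 15)/6 = 54/6 = 9; σ²_C = ((15−7)/6)² = 1.778
te_D = (3 + 4·4 + 5)/6 = 24/6 = 4; σ²_D = ((5−3)/6)² = 0.111
te_E = (10 + 4·14 + 30)/6 = 96/6 = 16; σ²_E = ((30−10)/6)² = 11.111
te_F = (10 + 4·13 + 22)/6 = 84/6 = 14; σ²_F = ((22−10)/6)² = 4.000
te_G = (1 + 4·2 + 15)/6 = 24/6 = 4; σ²_G = ((15−1)/6)² = 5.444
te_H = (1 + 4·2 + 9)/6 = 18/6 = 3; σ²_H = ((9−1)/6)² = 1.778
te_I = (11 + 4·14 + 17)/6 = 84/6 = 14; σ²_I = ((17−11)/6)² = 1.000
te_J = (3 + 4·8 + 13)/6 = 48/6 = 8; σ²_J = ((13−3)/6)² = 2.778

Forward pass:
ES_A = 0; EF_A = 15
ES_B = 0; EF_B = 5
ES_C = 0; EF_C = 9
ES_D = 5; EF_D = 5+4 = 9
ES_E = 9; EF_E = 9+16 = 25
ES_F = max(EF_A=15, EF_D=9) = 15; EF_F = 15+14 = 29
ES_G = 9; EF_G = 9+4 = 13
ES_H = max(EF_A=15, EF_C=9) = 15; EF_H = 15+3 = 18
ES_I = 5; EF_I = 5+14 = 19
ES_J = max(EF_E=25, EF_F=29, EF_G=13, EF_H=18, EF_I=19) = 29; EF_J = 29+8 = 37
Expected project duration μ = 37 days. Critical path: A → F → J.

Variances on critical path: σ²_A=5.444, σ²_F=4.000, σ²_J=2.778.
Largest is σ²_A = 5.444.

A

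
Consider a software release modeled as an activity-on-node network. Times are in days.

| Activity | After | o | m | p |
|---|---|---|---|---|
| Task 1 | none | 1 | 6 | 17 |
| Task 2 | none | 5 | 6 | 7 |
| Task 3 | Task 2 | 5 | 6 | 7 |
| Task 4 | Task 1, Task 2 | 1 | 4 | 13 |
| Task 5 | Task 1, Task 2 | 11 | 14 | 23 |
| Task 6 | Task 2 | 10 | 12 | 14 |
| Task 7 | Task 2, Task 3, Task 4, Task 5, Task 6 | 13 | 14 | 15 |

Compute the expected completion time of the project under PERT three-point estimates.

36 days

te_Task 1 = (1 + 4·6 + 17)/6 = 42/6 = 7
te_Task 2 = (5 + 4·6 + 7)/6 = 36/6 = 6
te_Task 3 = (5 + 4·6 + 7)/6 = 36/6 = 6
te_Task 4 = (1 + 4·4 + 13)/6 = 30/6 = 5
te_Task 5 = (11 + 4·14 + 23)/6 = 90/6 = 15
te_Task 6 = (10 + 4·12 + 14)/6 = 72/6 = 12
te_Task 7 = (13 + 4·14 + 15)/6 = 84/6 = 14

Forward pass:
ES_Task 1 = 0; EF_Task 1 = 7
ES_Task 2 = 0; EF_Task 2 = 6
ES_Task 3 = 6; EF_Task 3 = 6+6 = 12
ES_Task 4 = max(EF_Task 1=7, EF_Task 2=6) = 7; EF_Task 4 = 7+5 = 12
ES_Task 5 = max(EF_Task 1=7, EF_Task 2=6) = 7; EF_Task 5 = 7+15 = 22
ES_Task 6 = 6; EF_Task 6 = 6+12 = 18
ES_Task 7 = max(EF_Task 2=6, EF_Task 3=12, EF_Task 4=12, EF_Task 5=22, EF_Task 6=18) = 22; EF_Task 7 = 22+14 = 36
Expected project duration μ = 36 days. Critical path: Task 1 → Task 5 → Task 7.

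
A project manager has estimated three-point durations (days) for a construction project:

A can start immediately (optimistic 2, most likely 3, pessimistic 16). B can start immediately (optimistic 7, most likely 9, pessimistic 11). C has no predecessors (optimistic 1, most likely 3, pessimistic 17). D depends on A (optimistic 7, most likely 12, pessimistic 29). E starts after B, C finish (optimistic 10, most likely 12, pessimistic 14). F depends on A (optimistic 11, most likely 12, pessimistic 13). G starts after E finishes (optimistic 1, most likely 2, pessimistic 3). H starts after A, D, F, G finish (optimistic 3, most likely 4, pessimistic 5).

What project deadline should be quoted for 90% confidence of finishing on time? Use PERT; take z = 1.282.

te_A = (2 + 4·3 + 16)/6 = 30/6 = 5; σ²_A = ((16−2)/6)² = 5.444
te_B = (7 + 4·9 + 11)/6 = 54/6 = 9; σ²_B = ((11−7)/6)² = 0.444
te_C = (1 + 4·3 + 17)/6 = 30/6 = 5; σ²_C = ((17−1)/6)² = 7.111
te_D = (7 + 4·12 + 29)/6 = 84/6 = 14; σ²_D = ((29−7)/6)² = 13.444
te_E = (10 + 4·12 + 14)/6 = 72/6 = 12; σ²_E = ((14−10)/6)² = 0.444
te_F = (11 + 4·12 + 13)/6 = 72/6 = 12; σ²_F = ((13−11)/6)² = 0.111
te_G = (1 + 4·2 + 3)/6 = 12/6 = 2; σ²_G = ((3−1)/6)² = 0.111
te_H = (3 + 4·4 + 5)/6 = 24/6 = 4; σ²_H = ((5−3)/6)² = 0.111

Forward pass:
ES_A = 0; EF_A = 5
ES_B = 0; EF_B = 9
ES_C = 0; EF_C = 5
ES_D = 5; EF_D = 5+14 = 19
ES_E = max(EF_B=9, EF_C=5) = 9; EF_E = 9+12 = 21
ES_F = 5; EF_F = 5+12 = 17
ES_G = 21; EF_G = 21+2 = 23
ES_H = max(EF_A=5, EF_D=19, EF_F=17, EF_G=23) = 23; EF_H = 23+4 = 27
Expected project duration μ = 27 days. Critical path: B → E → G → H.

Variance along critical path = 0.444 + 0.444 + 0.111 + 0.111 = 1.111; σ = 1.054 days.
D = μ + z·σ = 27 + 1.282·1.054 = 28.4 days

28.4 days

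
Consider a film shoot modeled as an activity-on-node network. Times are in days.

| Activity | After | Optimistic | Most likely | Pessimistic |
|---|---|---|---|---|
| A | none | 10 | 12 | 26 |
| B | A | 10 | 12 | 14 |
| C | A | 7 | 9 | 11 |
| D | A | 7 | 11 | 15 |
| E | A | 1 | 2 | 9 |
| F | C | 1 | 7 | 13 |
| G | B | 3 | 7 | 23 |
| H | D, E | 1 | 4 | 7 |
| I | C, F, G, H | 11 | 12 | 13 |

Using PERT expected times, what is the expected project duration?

te_A = (10 + 4·12 + 26)/6 = 84/6 = 14
te_B = (10 + 4·12 + 14)/6 = 72/6 = 12
te_C = (7 + 4·9 + 11)/6 = 54/6 = 9
te_D = (7 + 4·11 + 15)/6 = 66/6 = 11
te_E = (1 + 4·2 + 9)/6 = 18/6 = 3
te_F = (1 + 4·7 + 13)/6 = 42/6 = 7
te_G = (3 + 4·7 + 23)/6 = 54/6 = 9
te_H = (1 + 4·4 + 7)/6 = 24/6 = 4
te_I = (11 + 4·12 + 13)/6 = 72/6 = 12

Forward pass:
ES_A = 0; EF_A = 14
ES_B = 14; EF_B = 14+12 = 26
ES_C = 14; EF_C = 14+9 = 23
ES_D = 14; EF_D = 14+11 = 25
ES_E = 14; EF_E = 14+3 = 17
ES_F = 23; EF_F = 23+7 = 30
ES_G = 26; EF_G = 26+9 = 35
ES_H = max(EF_D=25, EF_E=17) = 25; EF_H = 25+4 = 29
ES_I = max(EF_C=23, EF_F=30, EF_G=35, EF_H=29) = 35; EF_I = 35+12 = 47
Expected project duration μ = 47 days. Critical path: A → B → G → I.

47 days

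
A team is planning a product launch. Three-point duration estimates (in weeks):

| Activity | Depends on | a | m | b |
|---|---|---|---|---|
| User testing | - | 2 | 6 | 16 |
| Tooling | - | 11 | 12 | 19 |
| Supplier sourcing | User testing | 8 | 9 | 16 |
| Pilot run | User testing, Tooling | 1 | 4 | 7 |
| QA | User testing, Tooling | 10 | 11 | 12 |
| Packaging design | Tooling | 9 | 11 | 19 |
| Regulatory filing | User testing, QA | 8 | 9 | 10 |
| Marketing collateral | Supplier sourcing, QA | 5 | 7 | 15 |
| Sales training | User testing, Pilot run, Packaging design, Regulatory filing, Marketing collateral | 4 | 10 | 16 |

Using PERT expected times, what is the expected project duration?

43 weeks

te_User testing = (2 + 4·6 + 16)/6 = 42/6 = 7
te_Tooling = (11 + 4·12 + 19)/6 = 78/6 = 13
te_Supplier sourcing = (8 + 4·9 + 16)/6 = 60/6 = 10
te_Pilot run = (1 + 4·4 + 7)/6 = 24/6 = 4
te_QA = (10 + 4·11 + 12)/6 = 66/6 = 11
te_Packaging design = (9 + 4·11 + 19)/6 = 72/6 = 12
te_Regulatory filing = (8 + 4·9 + 10)/6 = 54/6 = 9
te_Marketing collateral = (5 + 4·7 + 15)/6 = 48/6 = 8
te_Sales training = (4 + 4·10 + 16)/6 = 60/6 = 10

Forward pass:
ES_User testing = 0; EF_User testing = 7
ES_Tooling = 0; EF_Tooling = 13
ES_Supplier sourcing = 7; EF_Supplier sourcing = 7+10 = 17
ES_Pilot run = max(EF_User testing=7, EF_Tooling=13) = 13; EF_Pilot run = 13+4 = 17
ES_QA = max(EF_User testing=7, EF_Tooling=13) = 13; EF_QA = 13+11 = 24
ES_Packaging design = 13; EF_Packaging design = 13+12 = 25
ES_Regulatory filing = max(EF_User testing=7, EF_QA=24) = 24; EF_Regulatory filing = 24+9 = 33
ES_Marketing collateral = max(EF_Supplier sourcing=17, EF_QA=24) = 24; EF_Marketing collateral = 24+8 = 32
ES_Sales training = max(EF_User testing=7, EF_Pilot run=17, EF_Packaging design=25, EF_Regulatory filing=33, EF_Marketing collateral=32) = 33; EF_Sales training = 33+10 = 43
Expected project duration μ = 43 weeks. Critical path: Tooling → QA → Regulatory filing → Sales training.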